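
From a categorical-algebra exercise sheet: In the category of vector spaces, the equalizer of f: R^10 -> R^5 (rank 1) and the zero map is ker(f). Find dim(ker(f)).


The equalizer of f and the zero map is ker(f).
By the rank-nullity theorem: dim(ker(f)) = dim(domain) - rank(f).
dim(ker(f)) = 10 - 1 = 9

9


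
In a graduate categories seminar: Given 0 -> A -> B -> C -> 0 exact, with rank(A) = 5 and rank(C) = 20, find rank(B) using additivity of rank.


For a short exact sequence 0 -> A -> B -> C -> 0,
rank is additive: rank(B) = rank(A) + rank(C).
rank(B) = 5 + 20 = 25

25


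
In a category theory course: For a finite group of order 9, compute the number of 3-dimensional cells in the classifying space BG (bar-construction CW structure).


In the bar-construction CW model of BG, the n-cells are indexed by
n-tuples [g_1|...|g_n] of non-identity elements of G (degenerate
simplices with some g_i = e do not contribute cells), so there are
(|G| - 1)^n n-cells.
For dim = 3 with |G| = 9:
cells = (9 - 1)^3 = 8^3 = 512

512


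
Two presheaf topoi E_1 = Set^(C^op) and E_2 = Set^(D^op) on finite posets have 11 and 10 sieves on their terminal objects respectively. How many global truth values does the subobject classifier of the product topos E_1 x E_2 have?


In a product of presheaf topoi E_1 x E_2, the subobject classifier
is Omega = Omega_1 x Omega_2 (componentwise), so
|Omega(top)| = |Omega_1(top_1)| * |Omega_2(top_2)|.
= 11 * 10 = 110.

110


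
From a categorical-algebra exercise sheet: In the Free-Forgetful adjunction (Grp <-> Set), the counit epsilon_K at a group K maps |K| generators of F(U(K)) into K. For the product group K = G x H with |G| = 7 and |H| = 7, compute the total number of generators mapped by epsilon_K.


The counit epsilon_K: F(U(K)) -> K of the Free-Forgetful adjunction
maps |K| generators of F(U(K)) into K. For K = G x H (the product group),
|G x H| = |G| * |H|.
Total generators mapped = 7 * 7 = 49.

49


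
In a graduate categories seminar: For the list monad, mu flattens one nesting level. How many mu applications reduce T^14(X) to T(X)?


Each application of mu: T^2 -> T removes one layer of nesting.
Starting at depth 14 (i.e., T^14(X)), we need to reach T(X).
Number of mu applications = 14 - 1 = 13

13


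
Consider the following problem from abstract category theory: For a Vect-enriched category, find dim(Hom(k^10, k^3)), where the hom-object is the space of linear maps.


In Vect-enriched categories, Hom(k^n, k^m) is the space of m x n matrices.
dim(Hom(k^10, k^3)) = 3 * 10 = 30

30


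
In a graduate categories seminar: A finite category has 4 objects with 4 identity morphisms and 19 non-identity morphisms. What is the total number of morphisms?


Each object has an identity morphism, giving 4 identities.
Adding the 19 non-identity morphisms:
Total = 4 + 19 = 23

23


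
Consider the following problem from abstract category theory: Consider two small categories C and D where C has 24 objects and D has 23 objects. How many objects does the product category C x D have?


The product category C x D has objects that are pairs (c, d).
Number of pairs = |Ob(C)| * |Ob(D)| = 24 * 23 = 552

552


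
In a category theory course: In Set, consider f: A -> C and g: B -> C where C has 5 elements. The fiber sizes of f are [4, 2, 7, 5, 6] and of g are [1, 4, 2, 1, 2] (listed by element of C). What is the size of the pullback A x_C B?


The pullback A x_C B consists of pairs (a, b) with f(a) = g(b).
For each element c in C, the fiber product has |f^-1(c)| * |g^-1(c)| elements.
Summing over C: 4 * 1 + 2 * 4 + 7 * 2 + 5 * 1 + 6 * 2
= 4 + 8 + 14 + 5 + 12 = 43

43


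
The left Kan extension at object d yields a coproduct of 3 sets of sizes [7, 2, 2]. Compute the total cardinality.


Pointwise, the left Kan extension (Lan_F H)(d) is the colimit, indexed
by the comma category (F downarrow d), of H composed with the
projection (F downarrow d) -> C. Here that colimit is given
as a coproduct (disjoint union) of sets, so its cardinality is the
sum of the sizes of the summands.
Coproduct of sets with sizes: 7 + 2 + 2
= 11

11


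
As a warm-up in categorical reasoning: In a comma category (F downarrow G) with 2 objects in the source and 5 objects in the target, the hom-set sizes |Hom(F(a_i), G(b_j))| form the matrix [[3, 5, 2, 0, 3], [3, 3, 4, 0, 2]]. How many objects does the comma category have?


Objects of (F downarrow G) are triples (a, b, h: F(a)->G(b)).
The count equals the sum of all entries in the hom-matrix.
sum(row 0) = 13
sum(row 1) = 12
Grand total = 25

25


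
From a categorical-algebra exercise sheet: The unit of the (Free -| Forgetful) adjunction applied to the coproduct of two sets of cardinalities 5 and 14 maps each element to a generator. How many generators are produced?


The unit eta_X: X -> U(F(X)) of the Free-Forgetful adjunction
maps each element of X to a generator of F(X). For X = S + T (disjoint
union in Set), |S + T| = |S| + |T|.
Total mappings = 5 + 14 = 19.

19


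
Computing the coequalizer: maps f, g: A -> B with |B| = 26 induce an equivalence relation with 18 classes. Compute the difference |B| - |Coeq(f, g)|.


The coequalizer Coeq(f, g) = B / ~ has one element per equivalence class.
|B| = 26, |Coeq(f, g)| = 18.
|B| - |Coeq(f, g)| = 26 - 18 = 8.

8


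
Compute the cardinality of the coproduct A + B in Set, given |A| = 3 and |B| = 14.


In Set, the coproduct A + B is the disjoint union.
|A + B| = |A| + |B| = 3 + 14 = 17

17


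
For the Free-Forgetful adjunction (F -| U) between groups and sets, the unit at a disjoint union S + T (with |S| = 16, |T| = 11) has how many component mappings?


The unit eta_X: X -> U(F(X)) of the Free-Forgetful adjunction
maps each element of X to a generator of F(X). For X = S + T (disjoint
union in Set), |S + T| = |S| + |T|.
Total mappings = 16 + 11 = 27.

27


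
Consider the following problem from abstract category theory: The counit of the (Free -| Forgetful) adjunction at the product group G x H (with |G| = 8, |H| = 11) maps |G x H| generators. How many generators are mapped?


The counit epsilon_K: F(U(K)) -> K of the Free-Forgetful adjunction
maps |K| generators of F(U(K)) into K. For K = G x H (the product group),
|G x H| = |G| * |H|.
Total generators mapped = 8 * 11 = 88.

88


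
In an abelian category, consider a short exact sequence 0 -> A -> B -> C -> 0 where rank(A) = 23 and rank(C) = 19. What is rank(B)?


For a short exact sequence 0 -> A -> B -> C -> 0,
rank is additive: rank(B) = rank(A) + rank(C).
rank(B) = 23 + 19 = 42

42


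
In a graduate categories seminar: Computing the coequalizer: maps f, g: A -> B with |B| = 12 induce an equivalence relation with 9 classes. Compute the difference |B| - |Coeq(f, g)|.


The coequalizer Coeq(f, g) = B / ~ has one element per equivalence class.
|B| = 12, |Coeq(f, g)| = 9.
|B| - |Coeq(f, g)| = 12 - 9 = 3.

3


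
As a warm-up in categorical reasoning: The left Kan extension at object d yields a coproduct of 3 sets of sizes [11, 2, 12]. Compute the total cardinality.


Pointwise, the left Kan extension (Lan_F H)(d) is the colimit, indexed
by the comma category (F downarrow d), of H composed with the
projection (F downarrow d) -> C. Here that colimit is given
as a coproduct (disjoint union) of sets, so its cardinality is the
sum of the sizes of the summands.
Coproduct of sets with sizes: 11 + 2 + 12
= 25

25


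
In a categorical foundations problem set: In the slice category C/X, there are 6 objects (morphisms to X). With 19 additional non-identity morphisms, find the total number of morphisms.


In the slice category C/X, objects are morphisms to X.
Identity morphisms: 6 (one per object of C/X).
Non-identity morphisms: 19.
Total = 6 + 19 = 25

25


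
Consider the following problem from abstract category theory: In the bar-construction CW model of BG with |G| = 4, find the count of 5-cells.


In the bar-construction CW model of BG, the n-cells are indexed by
n-tuples [g_1|...|g_n] of non-identity elements of G (degenerate
simplices with some g_i = e do not contribute cells), so there are
(|G| - 1)^n n-cells.
For dim = 5 with |G| = 4:
cells = (4 - 1)^5 = 3^5 = 243

243


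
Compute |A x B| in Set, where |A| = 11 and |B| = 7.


In Set, the product A x B is the Cartesian product.
By the universal property, |A x B| = |A| * |B|.
|A x B| = 11 * 7 = 77

77


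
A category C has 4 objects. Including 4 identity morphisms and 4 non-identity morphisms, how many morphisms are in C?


Each object has an identity morphism, giving 4 identities.
Adding the 4 non-identity morphisms:
Total = 4 + 4 = 8

8


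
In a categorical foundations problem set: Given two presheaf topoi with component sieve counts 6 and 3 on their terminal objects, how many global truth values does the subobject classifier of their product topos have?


In a product of presheaf topoi E_1 x E_2, the subobject classifier
is Omega = Omega_1 x Omega_2 (componentwise), so
|Omega(top)| = |Omega_1(top_1)| * |Omega_2(top_2)|.
= 6 * 3 = 18.

18


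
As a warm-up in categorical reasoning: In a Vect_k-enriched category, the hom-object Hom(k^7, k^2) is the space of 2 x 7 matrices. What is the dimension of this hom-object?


In Vect-enriched categories, Hom(k^n, k^m) is the space of m x n matrices.
dim(Hom(k^7, k^2)) = 2 * 7 = 14

14


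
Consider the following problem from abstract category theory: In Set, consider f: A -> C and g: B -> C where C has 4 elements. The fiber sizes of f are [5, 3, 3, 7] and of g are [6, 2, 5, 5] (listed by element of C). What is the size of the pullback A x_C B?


The pullback A x_C B consists of pairs (a, b) with f(a) = g(b).
For each element c in C, the fiber product has |f^-1(c)| * |g^-1(c)| elements.
Summing over C: 5 * 6 + 3 * 2 + 3 * 5 + 7 * 5
= 30 + 6 + 15 + 35 = 86

86


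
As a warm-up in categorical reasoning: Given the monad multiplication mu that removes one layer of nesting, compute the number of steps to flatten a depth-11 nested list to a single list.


Each application of mu: T^2 -> T removes one layer of nesting.
Starting at depth 11 (i.e., T^11(X)), we need to reach T(X).
Number of mu applications = 11 - 1 = 10

10


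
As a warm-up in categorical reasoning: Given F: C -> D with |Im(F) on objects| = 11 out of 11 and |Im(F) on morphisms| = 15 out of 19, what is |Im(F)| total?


The image of F consists of distinct objects and distinct morphisms.
|Im(F)| on objects = 11
|Im(F)| on morphisms = 15
Total image cardinality = 11 + 15 = 26

26


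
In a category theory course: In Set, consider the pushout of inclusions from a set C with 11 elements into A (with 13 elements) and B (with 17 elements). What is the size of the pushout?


The pushout A +_C B identifies the images of C in A and B.
|A +_C B| = |A| + |B| - |C| (for injections).
= 13 + 17 - 11 = 19

19


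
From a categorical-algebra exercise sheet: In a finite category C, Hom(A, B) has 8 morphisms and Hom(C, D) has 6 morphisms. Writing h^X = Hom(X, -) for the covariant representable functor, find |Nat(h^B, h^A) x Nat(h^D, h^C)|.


By the Yoneda lemma, Nat(h^B, h^A) is isomorphic to Hom(A, B),
so |Nat(h^B, h^A)| = |Hom(A, B)| and |Nat(h^D, h^C)| = |Hom(C, D)|.
|Hom(A, B)| = 8, |Hom(C, D)| = 6.
|Nat(h^B, h^A) x Nat(h^D, h^C)| = 8 * 6 = 48

48


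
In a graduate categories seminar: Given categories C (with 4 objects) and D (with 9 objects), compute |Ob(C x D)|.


The product category C x D has objects that are pairs (c, d).
Number of pairs = |Ob(C)| * |Ob(D)| = 4 * 9 = 36

36


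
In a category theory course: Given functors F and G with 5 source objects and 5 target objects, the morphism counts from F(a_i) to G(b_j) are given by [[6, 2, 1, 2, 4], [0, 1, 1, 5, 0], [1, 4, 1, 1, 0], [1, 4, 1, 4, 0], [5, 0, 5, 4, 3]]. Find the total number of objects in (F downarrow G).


Objects of (F downarrow G) are triples (a, b, h: F(a)->G(b)).
The count equals the sum of all entries in the hom-matrix.
sum(row 0) = 15
sum(row 1) = 7
sum(row 2) = 7
sum(row 3) = 10
sum(row 4) = 17
Grand total = 56

56


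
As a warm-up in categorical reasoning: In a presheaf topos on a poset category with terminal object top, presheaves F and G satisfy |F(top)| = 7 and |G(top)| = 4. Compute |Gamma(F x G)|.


Global sections of a presheaf on a poset with terminal top satisfy
Gamma(H) ~ H(top). Presheaves admit pointwise products, so
(F x G)(top) = F(top) x G(top) (Cartesian product).
|Gamma(F x G)| = |F(top)| * |G(top)| = 7 * 4 = 28.

28


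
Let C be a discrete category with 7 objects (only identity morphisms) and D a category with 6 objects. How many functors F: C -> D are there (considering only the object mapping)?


A functor from a discrete category C to D is determined by
where each object maps. Each of the 7 objects of C can map
to any of the 6 objects of D independently.
Number of functors = 6^7 = 279936

279936


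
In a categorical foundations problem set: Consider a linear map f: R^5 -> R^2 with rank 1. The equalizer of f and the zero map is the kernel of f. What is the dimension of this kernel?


The equalizer of f and the zero map is ker(f).
By the rank-nullity theorem: dim(ker(f)) = dim(domain) - rank(f).
dim(ker(f)) = 5 - 1 = 4

4


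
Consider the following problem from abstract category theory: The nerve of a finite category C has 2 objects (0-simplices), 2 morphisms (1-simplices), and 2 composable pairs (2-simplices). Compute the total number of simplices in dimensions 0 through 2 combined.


The 2-skeleton of the nerve N(C) consists of simplices in dimensions 0, 1, 2:
  |N(C)_0| = 2 (objects)
  |N(C)_1| = 2 (morphisms)
  |N(C)_2| = 2 (composable pairs)
Total = 2 + 2 + 2 = 6

6


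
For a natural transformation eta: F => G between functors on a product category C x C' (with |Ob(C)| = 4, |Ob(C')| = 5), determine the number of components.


A natural transformation eta: F => G assigns one component morphism per
object of the domain category.
The domain is the product category C x C', so
|Ob(C x C')| = |Ob(C)| * |Ob(C')| = 4 * 5 = 20.
Therefore eta has 20 component morphisms.

20


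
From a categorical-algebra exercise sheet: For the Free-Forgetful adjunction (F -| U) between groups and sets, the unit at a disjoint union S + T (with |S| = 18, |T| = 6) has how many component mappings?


The unit eta_X: X -> U(F(X)) of the Free-Forgetful adjunction
maps each element of X to a generator of F(X). For X = S + T (disjoint
union in Set), |S + T| = |S| + |T|.
Total mappings = 18 + 6 = 24.

24


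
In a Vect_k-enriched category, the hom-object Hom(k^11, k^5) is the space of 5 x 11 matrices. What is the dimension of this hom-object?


In Vect-enriched categories, Hom(k^n, k^m) is the space of m x n matrices.
dim(Hom(k^11, k^5)) = 5 * 11 = 55

55


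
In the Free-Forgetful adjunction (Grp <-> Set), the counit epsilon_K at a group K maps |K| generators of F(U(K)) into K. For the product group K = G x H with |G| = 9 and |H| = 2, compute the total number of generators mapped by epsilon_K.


The counit epsilon_K: F(U(K)) -> K of the Free-Forgetful adjunction
maps |K| generators of F(U(K)) into K. For K = G x H (the product group),
|G x H| = |G| * |H|.
Total generators mapped = 9 * 2 = 18.

18


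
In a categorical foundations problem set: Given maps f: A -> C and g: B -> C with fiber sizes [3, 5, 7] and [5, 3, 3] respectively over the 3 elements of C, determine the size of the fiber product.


The pullback A x_C B consists of pairs (a, b) with f(a) = g(b).
For each element c in C, the fiber product has |f^-1(c)| * |g^-1(c)| elements.
Summing over C: 3 * 5 + 5 * 3 + 7 * 3
= 15 + 15 + 21 = 51

51


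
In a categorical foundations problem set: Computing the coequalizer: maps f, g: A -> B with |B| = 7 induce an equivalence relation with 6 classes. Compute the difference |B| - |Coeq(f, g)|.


The coequalizer Coeq(f, g) = B / ~ has one element per equivalence class.
|B| = 7, |Coeq(f, g)| = 6.
|B| - |Coeq(f, g)| = 7 - 6 = 1.

1


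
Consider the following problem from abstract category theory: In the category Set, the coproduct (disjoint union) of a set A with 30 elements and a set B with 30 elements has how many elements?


In Set, the coproduct A + B is the disjoint union.
|A + B| = |A| + |B| = 30 + 30 = 60

60


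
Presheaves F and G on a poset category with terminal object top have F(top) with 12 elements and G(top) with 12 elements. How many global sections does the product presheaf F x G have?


Global sections of a presheaf on a poset with terminal top satisfy
Gamma(H) ~ H(top). Presheaves admit pointwise products, so
(F x G)(top) = F(top) x G(top) (Cartesian product).
|Gamma(F x G)| = |F(top)| * |G(top)| = 12 * 12 = 144.

144


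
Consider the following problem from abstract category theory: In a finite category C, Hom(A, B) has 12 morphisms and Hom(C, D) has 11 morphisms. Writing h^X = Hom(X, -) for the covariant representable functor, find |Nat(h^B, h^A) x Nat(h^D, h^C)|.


By the Yoneda lemma, Nat(h^B, h^A) is isomorphic to Hom(A, B),
so |Nat(h^B, h^A)| = |Hom(A, B)| and |Nat(h^D, h^C)| = |Hom(C, D)|.
|Hom(A, B)| = 12, |Hom(C, D)| = 11.
|Nat(h^B, h^A) x Nat(h^D, h^C)| = 12 * 11 = 132

132


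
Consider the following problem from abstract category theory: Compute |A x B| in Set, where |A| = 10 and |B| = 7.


In Set, the product A x B is the Cartesian product.
By the universal property, |A x B| = |A| * |B|.
|A x B| = 10 * 7 = 70

70


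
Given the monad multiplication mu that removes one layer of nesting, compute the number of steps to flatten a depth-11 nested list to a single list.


Each application of mu: T^2 -> T removes one layer of nesting.
Starting at depth 11 (i.e., T^11(X)), we need to reach T(X).
Number of mu applications = 11 - 1 = 10

10


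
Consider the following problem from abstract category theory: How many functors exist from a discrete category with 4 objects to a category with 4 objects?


A functor from a discrete category C to D is determined by
where each object maps. Each of the 4 objects of C can map
to any of the 4 objects of D independently.
Number of functors = 4^4 = 256

256


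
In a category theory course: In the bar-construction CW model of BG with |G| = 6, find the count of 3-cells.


In the bar-construction CW model of BG, the n-cells are indexed by
n-tuples [g_1|...|g_n] of non-identity elements of G (degenerate
simplices with some g_i = e do not contribute cells), so there are
(|G| - 1)^n n-cells.
For dim = 3 with |G| = 6:
cells = (6 - 1)^3 = 5^3 = 125

125


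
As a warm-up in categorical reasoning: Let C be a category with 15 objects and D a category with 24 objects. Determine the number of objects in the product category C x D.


The product category C x D has objects that are pairs (c, d).
Number of pairs = |Ob(C)| * |Ob(D)| = 15 * 24 = 360

360


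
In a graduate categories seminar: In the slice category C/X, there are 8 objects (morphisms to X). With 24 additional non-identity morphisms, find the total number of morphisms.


In the slice category C/X, objects are morphisms to X.
Identity morphisms: 8 (one per object of C/X).
Non-identity morphisms: 24.
Total = 8 + 24 = 32

32


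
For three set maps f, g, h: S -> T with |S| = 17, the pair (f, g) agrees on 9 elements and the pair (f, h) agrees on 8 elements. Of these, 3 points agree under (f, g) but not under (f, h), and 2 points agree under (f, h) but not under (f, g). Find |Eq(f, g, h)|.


Eq(f, g, h) is the triple-agreement set: points in S where all three
maps take the same value. Using inclusion-exclusion on the pairwise data:
Pair (f, g) agrees on 9 points; pair (f, h) on 8 points.
Points agreeing under (f, g) but not (f, h) = 3; under (f, h) but not (f, g) = 2.
Triple-agreement = agreement-in-(f, g) minus points that agree under (f, g) but not (f, h):
|Eq(f, g, h)| = 9 - 3 = 6
(cross-check via (f, h): 8 - 2 = 6.)

6


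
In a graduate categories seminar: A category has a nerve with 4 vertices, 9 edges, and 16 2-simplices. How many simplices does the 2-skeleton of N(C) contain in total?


The 2-skeleton of the nerve N(C) consists of simplices in dimensions 0, 1, 2:
  |N(C)_0| = 4 (objects)
  |N(C)_1| = 9 (morphisms)
  |N(C)_2| = 16 (composable pairs)
Total = 4 + 9 + 16 = 29

29


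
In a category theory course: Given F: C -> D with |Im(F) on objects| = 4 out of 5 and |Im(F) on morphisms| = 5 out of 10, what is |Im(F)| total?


The image of F consists of distinct objects and distinct morphisms.
|Im(F)| on objects = 4
|Im(F)| on morphisms = 5
Total image cardinality = 4 + 5 = 9

9


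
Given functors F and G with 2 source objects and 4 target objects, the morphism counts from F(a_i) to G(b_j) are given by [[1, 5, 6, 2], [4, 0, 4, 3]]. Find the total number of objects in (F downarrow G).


Objects of (F downarrow G) are triples (a, b, h: F(a)->G(b)).
The count equals the sum of all entries in the hom-matrix.
sum(row 0) = 14
sum(row 1) = 11
Grand total = 25

25


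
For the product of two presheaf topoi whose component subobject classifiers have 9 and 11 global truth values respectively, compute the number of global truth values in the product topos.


In a product of presheaf topoi E_1 x E_2, the subobject classifier
is Omega = Omega_1 x Omega_2 (componentwise), so
|Omega(top)| = |Omega_1(top_1)| * |Omega_2(top_2)|.
= 9 * 11 = 99.

99


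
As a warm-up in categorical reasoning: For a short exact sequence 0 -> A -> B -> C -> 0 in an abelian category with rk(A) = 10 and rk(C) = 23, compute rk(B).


For a short exact sequence 0 -> A -> B -> C -> 0,
rank is additive: rank(B) = rank(A) + rank(C).
rank(B) = 10 + 23 = 33

33


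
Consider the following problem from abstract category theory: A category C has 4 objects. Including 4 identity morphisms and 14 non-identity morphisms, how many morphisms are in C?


Each object has an identity morphism, giving 4 identities.
Adding the 14 non-identity morphisms:
Total = 4 + 14 = 18

18


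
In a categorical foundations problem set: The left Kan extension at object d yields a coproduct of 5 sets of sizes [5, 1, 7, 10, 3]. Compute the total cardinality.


Pointwise, the left Kan extension (Lan_F H)(d) is the colimit, indexed
by the comma category (F downarrow d), of H composed with the
projection (F downarrow d) -> C. Here that colimit is given
as a coproduct (disjoint union) of sets, so its cardinality is the
sum of the sizes of the summands.
Coproduct of sets with sizes: 5 + 1 + 7 + 10 + 3
= 26

26


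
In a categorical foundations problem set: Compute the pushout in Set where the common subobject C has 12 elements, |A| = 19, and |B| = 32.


The pushout A +_C B identifies the images of C in A and B.
|A +_C B| = |A| + |B| - |C| (for injections).
= 19 + 32 - 12 = 39

39


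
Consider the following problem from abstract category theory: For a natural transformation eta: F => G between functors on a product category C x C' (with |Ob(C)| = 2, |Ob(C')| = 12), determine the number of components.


A natural transformation eta: F => G assigns one component morphism per
object of the domain category.
The domain is the product category C x C', so
|Ob(C x C')| = |Ob(C)| * |Ob(C')| = 2 * 12 = 24.
Therefore eta has 24 component morphisms.

24


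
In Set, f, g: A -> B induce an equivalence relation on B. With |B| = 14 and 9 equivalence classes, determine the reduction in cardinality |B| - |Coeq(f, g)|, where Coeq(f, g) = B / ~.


The coequalizer Coeq(f, g) = B / ~ has one element per equivalence class.
|B| = 14, |Coeq(f, g)| = 9.
|B| - |Coeq(f, g)| = 14 - 9 = 5.

5


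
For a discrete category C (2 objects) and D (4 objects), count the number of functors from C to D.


A functor from a discrete category C to D is determined by
where each object maps. Each of the 2 objects of C can map
to any of the 4 objects of D independently.
Number of functors = 4^2 = 16

16


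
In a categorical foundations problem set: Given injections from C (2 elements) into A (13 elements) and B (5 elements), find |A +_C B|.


The pushout A +_C B identifies the images of C in A and B.
|A +_C B| = |A| + |B| - |C| (for injections).
= 13 + 5 - 2 = 16

16


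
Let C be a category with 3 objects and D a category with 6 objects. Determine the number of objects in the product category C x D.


The product category C x D has objects that are pairs (c, d).
Number of pairs = |Ob(C)| * |Ob(D)| = 3 * 6 = 18

18


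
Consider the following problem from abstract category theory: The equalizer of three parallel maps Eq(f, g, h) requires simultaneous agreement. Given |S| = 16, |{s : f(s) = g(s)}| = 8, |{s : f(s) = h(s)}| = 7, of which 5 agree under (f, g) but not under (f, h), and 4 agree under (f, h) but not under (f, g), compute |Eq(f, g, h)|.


Eq(f, g, h) is the triple-agreement set: points in S where all three
maps take the same value. Using inclusion-exclusion on the pairwise data:
Pair (f, g) agrees on 8 points; pair (f, h) on 7 points.
Points agreeing under (f, g) but not (f, h) = 5; under (f, h) but not (f, g) = 4.
Triple-agreement = agreement-in-(f, g) minus points that agree under (f, g) but not (f, h):
|Eq(f, g, h)| = 8 - 5 = 3
(cross-check via (f, h): 7 - 4 = 3.)

3


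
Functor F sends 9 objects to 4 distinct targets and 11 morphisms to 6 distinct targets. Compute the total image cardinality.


The image of F consists of distinct objects and distinct morphisms.
|Im(F)| on objects = 4
|Im(F)| on morphisms = 6
Total image cardinality = 4 + 6 = 10

10


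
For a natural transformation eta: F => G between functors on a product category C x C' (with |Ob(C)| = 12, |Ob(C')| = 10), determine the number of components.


A natural transformation eta: F => G assigns one component morphism per
object of the domain category.
The domain is the product category C x C', so
|Ob(C x C')| = |Ob(C)| * |Ob(C')| = 12 * 10 = 120.
Therefore eta has 120 component morphisms.

120


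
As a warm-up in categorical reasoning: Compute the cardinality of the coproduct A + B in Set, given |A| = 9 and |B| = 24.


In Set, the coproduct A + B is the disjoint union.
|A + B| = |A| + |B| = 9 + 24 = 33

33


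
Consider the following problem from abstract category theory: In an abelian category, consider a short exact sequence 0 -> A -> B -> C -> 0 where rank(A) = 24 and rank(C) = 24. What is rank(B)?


For a short exact sequence 0 -> A -> B -> C -> 0,
rank is additive: rank(B) = rank(A) + rank(C).
rank(B) = 24 + 24 = 48

48


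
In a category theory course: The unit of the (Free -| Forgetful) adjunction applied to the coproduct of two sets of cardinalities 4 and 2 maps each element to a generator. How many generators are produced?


The unit eta_X: X -> U(F(X)) of the Free-Forgetful adjunction
maps each element of X to a generator of F(X). For X = S + T (disjoint
union in Set), |S + T| = |S| + |T|.
Total mappings = 4 + 2 = 6.

6


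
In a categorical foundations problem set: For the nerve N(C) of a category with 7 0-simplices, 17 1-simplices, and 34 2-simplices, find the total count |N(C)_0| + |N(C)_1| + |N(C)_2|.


The 2-skeleton of the nerve N(C) consists of simplices in dimensions 0, 1, 2:
  |N(C)_0| = 7 (objects)
  |N(C)_1| = 17 (morphisms)
  |N(C)_2| = 34 (composable pairs)
Total = 7 + 17 + 34 = 58

58


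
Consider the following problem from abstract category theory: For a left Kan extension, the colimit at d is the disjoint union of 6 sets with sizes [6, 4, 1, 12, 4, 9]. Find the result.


Pointwise, the left Kan extension (Lan_F H)(d) is the colimit, indexed
by the comma category (F downarrow d), of H composed with the
projection (F downarrow d) -> C. Here that colimit is given
as a coproduct (disjoint union) of sets, so its cardinality is the
sum of the sizes of the summands.
Coproduct of sets with sizes: 6 + 4 + 1 + 12 + 4 + 9
= 36

36


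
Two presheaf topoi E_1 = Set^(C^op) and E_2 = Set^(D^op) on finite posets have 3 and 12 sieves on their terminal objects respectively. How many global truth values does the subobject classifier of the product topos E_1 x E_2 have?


In a product of presheaf topoi E_1 x E_2, the subobject classifier
is Omega = Omega_1 x Omega_2 (componentwise), so
|Omega(top)| = |Omega_1(top_1)| * |Omega_2(top_2)|.
= 3 * 12 = 36.

36


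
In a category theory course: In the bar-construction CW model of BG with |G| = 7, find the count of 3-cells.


In the bar-construction CW model of BG, the n-cells are indexed by
n-tuples [g_1|...|g_n] of non-identity elements of G (degenerate
simplices with some g_i = e do not contribute cells), so there are
(|G| - 1)^n n-cells.
For dim = 3 with |G| = 7:
cells = (7 - 1)^3 = 6^3 = 216

216


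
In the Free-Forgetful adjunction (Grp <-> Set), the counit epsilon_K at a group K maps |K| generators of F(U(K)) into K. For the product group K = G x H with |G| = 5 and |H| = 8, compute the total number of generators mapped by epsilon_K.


The counit epsilon_K: F(U(K)) -> K of the Free-Forgetful adjunction
maps |K| generators of F(U(K)) into K. For K = G x H (the product group),
|G x H| = |G| * |H|.
Total generators mapped = 5 * 8 = 40.

40


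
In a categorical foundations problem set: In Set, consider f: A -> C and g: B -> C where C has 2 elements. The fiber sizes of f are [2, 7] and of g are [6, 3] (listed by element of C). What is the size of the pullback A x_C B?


The pullback A x_C B consists of pairs (a, b) with f(a) = g(b).
For each element c in C, the fiber product has |f^-1(c)| * |g^-1(c)| elements.
Summing over C: 2 * 6 + 7 * 3
= 12 + 21 = 33

33


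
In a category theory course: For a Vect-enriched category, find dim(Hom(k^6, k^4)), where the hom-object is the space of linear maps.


In Vect-enriched categories, Hom(k^n, k^m) is the space of m x n matrices.
dim(Hom(k^6, k^4)) = 4 * 6 = 24

24


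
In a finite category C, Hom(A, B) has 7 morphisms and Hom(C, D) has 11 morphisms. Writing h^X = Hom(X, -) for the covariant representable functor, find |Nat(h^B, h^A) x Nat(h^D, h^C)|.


By the Yoneda lemma, Nat(h^B, h^A) is isomorphic to Hom(A, B),
so |Nat(h^B, h^A)| = |Hom(A, B)| and |Nat(h^D, h^C)| = |Hom(C, D)|.
|Hom(A, B)| = 7, |Hom(C, D)| = 11.
|Nat(h^B, h^A) x Nat(h^D, h^C)| = 7 * 11 = 77

77


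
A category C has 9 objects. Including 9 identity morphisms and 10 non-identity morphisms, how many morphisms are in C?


Each object has an identity morphism, giving 9 identities.
Adding the 10 non-identity morphisms:
Total = 9 + 10 = 19

19


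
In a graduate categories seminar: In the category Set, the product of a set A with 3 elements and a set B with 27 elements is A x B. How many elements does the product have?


In Set, the product A x B is the Cartesian product.
By the universal property, |A x B| = |A| * |B|.
|A x B| = 3 * 27 = 81

81


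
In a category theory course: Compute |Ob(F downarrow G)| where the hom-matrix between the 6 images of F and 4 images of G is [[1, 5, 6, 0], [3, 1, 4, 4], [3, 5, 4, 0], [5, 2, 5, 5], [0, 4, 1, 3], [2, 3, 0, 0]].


Objects of (F downarrow G) are triples (a, b, h: F(a)->G(b)).
The count equals the sum of all entries in the hom-matrix.
sum(row 0) = 12
sum(row 1) = 12
sum(row 2) = 12
sum(row 3) = 17
sum(row 4) = 8
sum(row 5) = 5
Grand total = 66

66


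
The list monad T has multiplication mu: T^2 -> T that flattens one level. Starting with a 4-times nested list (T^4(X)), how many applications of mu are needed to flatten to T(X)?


Each application of mu: T^2 -> T removes one layer of nesting.
Starting at depth 4 (i.e., T^4(X)), we need to reach T(X).
Number of mu applications = 4 - 1 = 3

3


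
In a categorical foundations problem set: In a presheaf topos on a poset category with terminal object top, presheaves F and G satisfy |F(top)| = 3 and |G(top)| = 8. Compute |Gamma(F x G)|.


Global sections of a presheaf on a poset with terminal top satisfy
Gamma(H) ~ H(top). Presheaves admit pointwise products, so
(F x G)(top) = F(top) x G(top) (Cartesian product).
|Gamma(F x G)| = |F(top)| * |G(top)| = 3 * 8 = 24.

24


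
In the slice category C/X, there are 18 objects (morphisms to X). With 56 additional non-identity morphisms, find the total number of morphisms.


In the slice category C/X, objects are morphisms to X.
Identity morphisms: 18 (one per object of C/X).
Non-identity morphisms: 56.
Total = 18 + 56 = 74

74


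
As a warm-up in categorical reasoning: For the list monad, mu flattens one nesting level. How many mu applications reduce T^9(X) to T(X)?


Each application of mu: T^2 -> T removes one layer of nesting.
Starting at depth 9 (i.e., T^9(X)), we need to reach T(X).
Number of mu applications = 9 - 1 = 8

8


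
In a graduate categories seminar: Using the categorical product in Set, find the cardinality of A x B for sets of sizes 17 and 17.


In Set, the product A x B is the Cartesian product.
By the universal property, |A x B| = |A| * |B|.
|A x B| = 17 * 17 = 289

289


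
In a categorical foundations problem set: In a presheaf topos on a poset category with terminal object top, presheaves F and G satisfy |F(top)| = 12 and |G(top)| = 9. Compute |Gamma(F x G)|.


Global sections of a presheaf on a poset with terminal top satisfy
Gamma(H) ~ H(top). Presheaves admit pointwise products, so
(F x G)(top) = F(top) x G(top) (Cartesian product).
|Gamma(F x G)| = |F(top)| * |G(top)| = 12 * 9 = 108.

108


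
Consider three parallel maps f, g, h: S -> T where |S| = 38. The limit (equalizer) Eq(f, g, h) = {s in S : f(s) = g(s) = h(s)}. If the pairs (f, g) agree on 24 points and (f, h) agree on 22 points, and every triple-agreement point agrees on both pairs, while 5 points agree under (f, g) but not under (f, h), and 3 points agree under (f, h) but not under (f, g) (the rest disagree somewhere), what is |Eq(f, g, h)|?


Eq(f, g, h) is the triple-agreement set: points in S where all three
maps take the same value. Using inclusion-exclusion on the pairwise data:
Pair (f, g) agrees on 24 points; pair (f, h) on 22 points.
Points agreeing under (f, g) but not (f, h) = 5; under (f, h) but not (f, g) = 3.
Triple-agreement = agreement-in-(f, g) minus points that agree under (f, g) but not (f, h):
|Eq(f, g, h)| = 24 - 5 = 19
(cross-check via (f, h): 22 - 3 = 19.)

19


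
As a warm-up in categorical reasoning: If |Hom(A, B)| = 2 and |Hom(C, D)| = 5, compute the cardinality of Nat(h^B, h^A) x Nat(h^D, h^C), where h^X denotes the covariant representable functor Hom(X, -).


By the Yoneda lemma, Nat(h^B, h^A) is isomorphic to Hom(A, B),
so |Nat(h^B, h^A)| = |Hom(A, B)| and |Nat(h^D, h^C)| = |Hom(C, D)|.
|Hom(A, B)| = 2, |Hom(C, D)| = 5.
|Nat(h^B, h^A) x Nat(h^D, h^C)| = 2 * 5 = 10

10


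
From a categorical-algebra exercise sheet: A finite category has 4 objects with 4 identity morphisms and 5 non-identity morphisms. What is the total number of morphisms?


Each object has an identity morphism, giving 4 identities.
Adding the 5 non-identity morphisms:
Total = 4 + 5 = 9

9


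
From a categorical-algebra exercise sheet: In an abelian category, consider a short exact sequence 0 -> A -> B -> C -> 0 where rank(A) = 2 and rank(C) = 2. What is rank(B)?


For a short exact sequence 0 -> A -> B -> C -> 0,
rank is additive: rank(B) = rank(A) + rank(C).
rank(B) = 2 + 2 = 4

4


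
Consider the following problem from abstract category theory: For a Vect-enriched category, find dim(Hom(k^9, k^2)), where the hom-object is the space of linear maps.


In Vect-enriched categories, Hom(k^n, k^m) is the space of m x n matrices.
dim(Hom(k^9, k^2)) = 2 * 9 = 18

18


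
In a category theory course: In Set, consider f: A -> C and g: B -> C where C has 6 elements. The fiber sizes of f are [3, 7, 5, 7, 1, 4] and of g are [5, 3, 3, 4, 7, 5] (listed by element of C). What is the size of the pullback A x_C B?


The pullback A x_C B consists of pairs (a, b) with f(a) = g(b).
For each element c in C, the fiber product has |f^-1(c)| * |g^-1(c)| elements.
Summing over C: 3 * 5 + 7 * 3 + 5 * 3 + 7 * 4 + 1 * 7 + 4 * 5
= 15 + 21 + 15 + 28 + 7 + 20 = 106

106


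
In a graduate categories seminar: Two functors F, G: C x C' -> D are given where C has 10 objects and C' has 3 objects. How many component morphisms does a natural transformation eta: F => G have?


A natural transformation eta: F => G assigns one component morphism per
object of the domain category.
The domain is the product category C x C', so
|Ob(C x C')| = |Ob(C)| * |Ob(C')| = 10 * 3 = 30.
Therefore eta has 30 component morphisms.

30


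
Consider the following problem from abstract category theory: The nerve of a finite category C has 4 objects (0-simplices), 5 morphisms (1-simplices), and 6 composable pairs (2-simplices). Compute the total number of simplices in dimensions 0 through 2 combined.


The 2-skeleton of the nerve N(C) consists of simplices in dimensions 0, 1, 2:
  |N(C)_0| = 4 (objects)
  |N(C)_1| = 5 (morphisms)
  |N(C)_2| = 6 (composable pairs)
Total = 4 + 5 + 6 = 15

15


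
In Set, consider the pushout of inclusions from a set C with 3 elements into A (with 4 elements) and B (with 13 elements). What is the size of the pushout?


The pushout A +_C B identifies the images of C in A and B.
|A +_C B| = |A| + |B| - |C| (for injections).
= 4 + 13 - 3 = 14

14


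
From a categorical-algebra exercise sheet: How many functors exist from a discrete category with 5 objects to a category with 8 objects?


A functor from a discrete category C to D is determined by
where each object maps. Each of the 5 objects of C can map
to any of the 8 objects of D independently.
Number of functors = 8^5 = 32768

32768


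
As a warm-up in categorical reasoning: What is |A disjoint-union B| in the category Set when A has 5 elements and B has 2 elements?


In Set, the coproduct A + B is the disjoint union.
|A + B| = |A| + |B| = 5 + 2 = 7

7


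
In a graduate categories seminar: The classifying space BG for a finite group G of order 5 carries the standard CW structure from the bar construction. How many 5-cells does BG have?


In the bar-construction CW model of BG, the n-cells are indexed by
n-tuples [g_1|...|g_n] of non-identity elements of G (degenerate
simplices with some g_i = e do not contribute cells), so there are
(|G| - 1)^n n-cells.
For dim = 5 with |G| = 5:
cells = (5 - 1)^5 = 4^5 = 1024

1024


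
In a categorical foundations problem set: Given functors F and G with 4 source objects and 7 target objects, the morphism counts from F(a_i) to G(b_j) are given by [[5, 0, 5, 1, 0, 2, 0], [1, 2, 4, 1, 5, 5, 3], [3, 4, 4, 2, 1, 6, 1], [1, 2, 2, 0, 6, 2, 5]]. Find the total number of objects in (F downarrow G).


Objects of (F downarrow G) are triples (a, b, h: F(a)->G(b)).
The count equals the sum of all entries in the hom-matrix.
sum(row 0) = 13
sum(row 1) = 21
sum(row 2) = 21
sum(row 3) = 18
Grand total = 73

73


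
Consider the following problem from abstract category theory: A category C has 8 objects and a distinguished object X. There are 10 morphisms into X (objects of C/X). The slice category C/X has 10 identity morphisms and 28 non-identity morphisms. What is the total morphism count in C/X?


In the slice category C/X, objects are morphisms to X.
Identity morphisms: 10 (one per object of C/X).
Non-identity morphisms: 28.
Total = 10 + 28 = 38

38


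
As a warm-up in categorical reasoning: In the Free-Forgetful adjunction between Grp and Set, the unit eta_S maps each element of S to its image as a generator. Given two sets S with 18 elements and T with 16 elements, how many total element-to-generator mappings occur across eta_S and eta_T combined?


The unit eta_X: X -> U(F(X)) of the Free-Forgetful adjunction
maps each element of X to a generator of F(X). For X = S + T (disjoint
union in Set), |S + T| = |S| + |T|.
Total mappings = 18 + 16 = 34.

34


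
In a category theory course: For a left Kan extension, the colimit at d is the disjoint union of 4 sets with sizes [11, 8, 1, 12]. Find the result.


Pointwise, the left Kan extension (Lan_F H)(d) is the colimit, indexed
by the comma category (F downarrow d), of H composed with the
projection (F downarrow d) -> C. Here that colimit is given
as a coproduct (disjoint union) of sets, so its cardinality is the
sum of the sizes of the summands.
Coproduct of sets with sizes: 11 + 8 + 1 + 12
= 32

32
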